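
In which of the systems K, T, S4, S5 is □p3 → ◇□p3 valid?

T-tableau for the negation ¬(□p3 → ◇□p3):
1. ¬(□p3 → ◇□p3), w0
2. □p3, w0
3. ¬◇□p3, w0
4. p3, w0
5. ¬□p3, w0
6. ¬p3, w1
7. p3, w1
Accessibility: w0Rw0, w0Rw1, w1Rw1
Branch closes: p3 and ¬p3 both at w1.
Every branch closes (one shown): valid in T, hence also in S4, S5 (every theorem of T is a theorem of S4 and S5).
K-tableau for the negation ¬(□p3 → ◇□p3):
1. ¬(□p3 → ◇□p3), w0
2. □p3, w0
3. ¬◇□p3, w0
Complete open branch: countermodel on a K-frame, so not valid in K.

T, S4, S5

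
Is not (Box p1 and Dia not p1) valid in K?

Tableau for the negation Box p1 and Dia not p1:
1. Box p1 and Dia not p1, 0
2. Box p1, 0   [and-rule on 1]
3. Dia not p1, 0   [and-rule on 1]
4. not p1, 1   [Dia-rule on 3: fresh world 1, 0R1]
5. p1, 1   [Box-rule on 2 via 0R1]
Accessibility: 0R1
Branch closes: p1 and not p1 both at 1.
Every branch of the negation's tableau closes; the branch above is one of them.

Valid in K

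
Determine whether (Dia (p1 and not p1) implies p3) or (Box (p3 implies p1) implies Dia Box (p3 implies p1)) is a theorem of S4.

Tableau for the negation not ((Dia (p1 and not p1) implies p3) or (Box (p3 implies p1) implies Dia Box (p3 implies p1))):
1. not ((Dia (p1 and not p1) implies p3) or (Box (p3 implies p1) implies Dia Box (p3 implies p1))), w0
2. not (Dia (p1 and not p1) implies p3), w0
3. not (Box (p3 implies p1) implies Dia Box (p3 implies p1)), w0
4. Dia (p1 and not p1), w0
5. not p3, w0
6. Box (p3 implies p1), w0
7. not Dia Box (p3 implies p1), w0
8. p3 implies p1, w0
9. not Box (p3 implies p1), w0
10. p1, w0
11. p1 and not p1, w1
12. p1, w1
13. not p1, w1
Accessibility: w0Rw0, w0Rw1, w1Rw1
Branch closes: p1 and not p1 both at w1.
All branches of the negation close; one closing branch shown above.

Valid in S4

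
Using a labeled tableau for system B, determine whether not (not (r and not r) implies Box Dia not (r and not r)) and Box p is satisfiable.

No, unsatisfiable

1. not (not (r and not r) implies Box Dia not (r and not r)) and Box p, u
2. not (not (r and not r) implies Box Dia not (r and not r)), u
3. Box p, u
4. not (r and not r), u
5. not Box Dia not (r and not r), u
6. p, u
7. r, u
8. not Dia not (r and not r), v
9. p, v
10. r and not r, u
11. not r, u
Accessibility: uRu, uRv, vRu, vRv
Branch closes: r and not r both at u.
Every branch closes; the branch above is one of them.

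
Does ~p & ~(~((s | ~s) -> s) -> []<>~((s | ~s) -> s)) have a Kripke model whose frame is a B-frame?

1. ~p & ~(~((s | ~s) -> s) -> []<>~((s | ~s) -> s)), 0
2. ~p, 0
3. ~(~((s | ~s) -> s) -> []<>~((s | ~s) -> s)), 0
4. ~((s | ~s) -> s), 0
5. ~[]<>~((s | ~s) -> s), 0
6. s | ~s, 0
7. ~s, 0
8. ~<>~((s | ~s) -> s), 1
9. (s | ~s) -> s, 0
10. (s | ~s) -> s, 1
11. ~(s | ~s), 0
12. s, 0
Accessibility: 0R0, 0R1, 1R0, 1R1
Branch closes: s and ~s both at 0.
All branches of the tableau close; one closing branch shown above.

Unsatisfiable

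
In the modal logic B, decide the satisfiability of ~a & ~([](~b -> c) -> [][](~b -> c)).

1. ~a & ~([](~b -> c) -> [][](~b -> c)), 0
2. ~a, 0   [&-rule on 1]
3. ~([](~b -> c) -> [][](~b -> c)), 0   [&-rule on 1]
4. [](~b -> c), 0   [~->-rule on 3]
5. ~[][](~b -> c), 0   [~->-rule on 3]
6. ~b -> c, 0   [[]-rule on 4 via 0R0]
7. c, 0   [->-rule on 6 (branches; this branch)]
8. ~[](~b -> c), 1   [~[]-rule on 5: fresh world 1, 0R1]
9. ~b -> c, 1   [[]-rule on 4 via 0R1]
10. c, 1   [->-rule on 9 (branches; this branch)]
11. ~(~b -> c), 2   [~[]-rule on 8: fresh world 2, 1R2]
12. ~b, 2   [~->-rule on 11]
13. ~c, 2   [~->-rule on 11]
Accessibility: 0R0, 0R1, 1R0, 1R1, 1R2, 2R1, 2R2

Yes, satisfiable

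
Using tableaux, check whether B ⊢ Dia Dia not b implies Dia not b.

No, not valid

Tableau for the negation not (Dia Dia not b implies Dia not b):
1. not (Dia Dia not b implies Dia not b), u
2. Dia Dia not b, u
3. not Dia not b, u
4. b, u
5. Dia not b, v
6. b, v
7. not b, w
Accessibility: uRu, uRv, vRu, vRv, vRw, wRv, wRw
The negation has an open branch (countermodel exists).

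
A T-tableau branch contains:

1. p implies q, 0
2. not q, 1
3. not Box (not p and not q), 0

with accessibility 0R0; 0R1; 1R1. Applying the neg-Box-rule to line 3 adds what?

a fresh world 2 with 0R2, and not (not p and not q) at 2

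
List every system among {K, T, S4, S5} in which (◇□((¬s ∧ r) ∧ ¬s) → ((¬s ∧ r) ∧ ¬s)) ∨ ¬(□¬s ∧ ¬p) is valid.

S5-tableau for the negation ¬((◇□((¬s ∧ r) ∧ ¬s) → ((¬s ∧ r) ∧ ¬s)) ∨ ¬(□¬s ∧ ¬p)):
1. ¬((◇□((¬s ∧ r) ∧ ¬s) → ((¬s ∧ r) ∧ ¬s)) ∨ ¬(□¬s ∧ ¬p)), 0
2. ¬(◇□((¬s ∧ r) ∧ ¬s) → ((¬s ∧ r) ∧ ¬s)), 0
3. □¬s ∧ ¬p, 0
4. ◇□((¬s ∧ r) ∧ ¬s), 0
5. ¬((¬s ∧ r) ∧ ¬s), 0
6. □¬s, 0
7. ¬p, 0
8. ¬s, 0
9. ¬(¬s ∧ r), 0
10. ¬r, 0
11. □((¬s ∧ r) ∧ ¬s), 1
12. ¬s, 1
13. (¬s ∧ r) ∧ ¬s, 0
14. ¬s ∧ r, 0
15. r, 0
Accessibility: 0R0, 0R1, 1R0, 1R1
Branch closes: r and ¬r both at 0.
Every branch closes (one shown): valid in S5.
S4-tableau for the negation ¬((◇□((¬s ∧ r) ∧ ¬s) → ((¬s ∧ r) ∧ ¬s)) ∨ ¬(□¬s ∧ ¬p)):
1. ¬((◇□((¬s ∧ r) ∧ ¬s) → ((¬s ∧ r) ∧ ¬s)) ∨ ¬(□¬s ∧ ¬p)), 0
2. ¬(◇□((¬s ∧ r) ∧ ¬s) → ((¬s ∧ r) ∧ ¬s)), 0
3. □¬s ∧ ¬p, 0
4. ◇□((¬s ∧ r) ∧ ¬s), 0
5. ¬((¬s ∧ r) ∧ ¬s), 0
6. □¬s, 0
7. ¬p, 0
8. ¬s, 0
9. ¬(¬s ∧ r), 0
10. ¬r, 0
11. □((¬s ∧ r) ∧ ¬s), 1
12. ¬s, 1
13. (¬s ∧ r) ∧ ¬s, 1
14. ¬s ∧ r, 1
15. r, 1
Accessibility: 0R0, 0R1, 1R1
Complete open branch: countermodel on an S4-frame, so not valid in S4, nor in K, T (the same frame is also a K-frame and a T-frame).

S5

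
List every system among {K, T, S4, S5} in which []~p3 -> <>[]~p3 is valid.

K-tableau for the negation ~([]~p3 -> <>[]~p3):
1. ~([]~p3 -> <>[]~p3), w0
2. []~p3, w0   [~->-rule on 1]
3. ~<>[]~p3, w0   [~->-rule on 1]
Complete open branch: countermodel on a K-frame, so not valid in K.
T-tableau for the negation ~([]~p3 -> <>[]~p3):
1. ~([]~p3 -> <>[]~p3), w0
2. []~p3, w0   [~->-rule on 1]
3. ~<>[]~p3, w0   [~->-rule on 1]
4. ~p3, w0   [[]-rule on 2 via w0Rw0]
5. ~[]~p3, w0   [~<>-rule on 3 via w0Rw0]
6. p3, w1   [~[]-rule on 5: fresh world w1, w0Rw1]
7. ~p3, w1   [[]-rule on 2 via w0Rw1]
Accessibility: w0Rw0, w0Rw1, w1Rw1
Branch closes: p3 and ~p3 both at w1.
Every branch closes (one shown): valid in T, hence also in S4, S5 (every theorem of T is a theorem of S4 and S5).

T, S4, S5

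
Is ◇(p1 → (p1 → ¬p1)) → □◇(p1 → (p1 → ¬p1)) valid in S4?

Tableau for the negation ¬(◇(p1 → (p1 → ¬p1)) → □◇(p1 → (p1 → ¬p1))):
1. ¬(◇(p1 → (p1 → ¬p1)) → □◇(p1 → (p1 → ¬p1))), 0
2. ◇(p1 → (p1 → ¬p1)), 0
3. ¬□◇(p1 → (p1 → ¬p1)), 0
4. p1 → (p1 → ¬p1), 1
5. p1 → ¬p1, 1
6. ¬p1, 1
7. ¬◇(p1 → (p1 → ¬p1)), 2
8. ¬(p1 → (p1 → ¬p1)), 2
9. p1, 2
10. ¬(p1 → ¬p1), 2
Accessibility: 0R0, 0R1, 0R2, 1R1, 2R2
The negation has an open branch (countermodel exists).

No, not valid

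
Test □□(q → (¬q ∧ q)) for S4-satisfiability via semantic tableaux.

Satisfiable (open branch found)

1. □□(q → (¬q ∧ q)), u
2. □(q → (¬q ∧ q)), u   [□-rule on 1 via uRu]
3. q → (¬q ∧ q), u   [□-rule on 2 via uRu]
4. ¬q, u   [→-rule on 3 (branches; this branch)]
Accessibility: uRu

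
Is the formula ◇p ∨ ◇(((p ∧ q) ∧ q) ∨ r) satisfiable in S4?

Yes, satisfiable

1. ◇p ∨ ◇(((p ∧ q) ∧ q) ∨ r), w0
2. ◇(((p ∧ q) ∧ q) ∨ r), w0
3. ((p ∧ q) ∧ q) ∨ r, w1
4. r, w1
Accessibility: w0Rw0, w0Rw1, w1Rw1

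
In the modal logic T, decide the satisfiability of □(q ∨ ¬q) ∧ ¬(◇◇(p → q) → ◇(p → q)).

Satisfiable

1. □(q ∨ ¬q) ∧ ¬(◇◇(p → q) → ◇(p → q)), 0
2. □(q ∨ ¬q), 0   [∧-rule on 1]
3. ¬(◇◇(p → q) → ◇(p → q)), 0   [∧-rule on 1]
4. ◇◇(p → q), 0   [¬→-rule on 3]
5. ¬◇(p → q), 0   [¬→-rule on 3]
6. q ∨ ¬q, 0   [□-rule on 2 via 0R0]
7. ¬(p → q), 0   [¬◇-rule on 5 via 0R0]
8. p, 0   [¬→-rule on 7]
9. ¬q, 0   [¬→-rule on 7]
10. ◇(p → q), 1   [◇-rule on 4: fresh world 1, 0R1]
11. q ∨ ¬q, 1   [□-rule on 2 via 0R1]
12. ¬(p → q), 1   [¬◇-rule on 5 via 0R1]
13. p, 1   [¬→-rule on 12]
14. ¬q, 1   [¬→-rule on 12]
15. p → q, 2   [◇-rule on 10: fresh world 2, 1R2]
16. q, 2   [→-rule on 15 (branches; this branch)]
Accessibility: 0R0, 0R1, 1R1, 1R2, 2R2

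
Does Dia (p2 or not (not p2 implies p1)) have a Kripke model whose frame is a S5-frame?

1. Dia (p2 or not (not p2 implies p1)), 0
2. p2 or not (not p2 implies p1), 1
3. not (not p2 implies p1), 1
4. not p2, 1
5. not p1, 1
Accessibility: 0R0, 0R1, 1R0, 1R1

Satisfiable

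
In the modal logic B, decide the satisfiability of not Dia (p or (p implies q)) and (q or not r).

Unsatisfiable

1. not Dia (p or (p implies q)) and (q or not r), 0
2. not Dia (p or (p implies q)), 0   [and-rule on 1]
3. q or not r, 0   [and-rule on 1]
4. not (p or (p implies q)), 0   [neg-Dia-rule on 2 via 0R0]
5. not p, 0   [neg-or-rule on 4]
6. not (p implies q), 0   [neg-or-rule on 4]
7. p, 0   [neg-implies-rule on 6]
8. not q, 0   [neg-implies-rule on 6]
Accessibility: 0R0
Branch closes: p and not p both at 0.
Every branch closes; the branch above is one of them.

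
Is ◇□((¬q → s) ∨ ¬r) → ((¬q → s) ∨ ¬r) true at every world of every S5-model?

Valid in S5

Tableau for the negation ¬(◇□((¬q → s) ∨ ¬r) → ((¬q → s) ∨ ¬r)):
1. ¬(◇□((¬q → s) ∨ ¬r) → ((¬q → s) ∨ ¬r)), w0
2. ◇□((¬q → s) ∨ ¬r), w0
3. ¬((¬q → s) ∨ ¬r), w0
4. ¬(¬q → s), w0
5. r, w0
6. ¬q, w0
7. ¬s, w0
8. □((¬q → s) ∨ ¬r), w1
9. (¬q → s) ∨ ¬r, w0
10. (¬q → s) ∨ ¬r, w1
11. ¬q → s, w0
12. ¬r, w1
13. s, w0
Accessibility: w0Rw0, w0Rw1, w1Rw0, w1Rw1
Branch closes: s and ¬s both at w0.
Every branch of the negation's tableau closes; the branch above is one of them.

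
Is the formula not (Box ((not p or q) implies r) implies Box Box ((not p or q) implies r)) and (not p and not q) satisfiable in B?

Satisfiable

1. not (Box ((not p or q) implies r) implies Box Box ((not p or q) implies r)) and (not p and not q), u
2. not (Box ((not p or q) implies r) implies Box Box ((not p or q) implies r)), u
3. not p and not q, u
4. Box ((not p or q) implies r), u
5. not Box Box ((not p or q) implies r), u
6. not p, u
7. not q, u
8. (not p or q) implies r, u
9. r, u
10. not Box ((not p or q) implies r), v
11. (not p or q) implies r, v
12. r, v
13. not ((not p or q) implies r), w
14. not p or q, w
15. not r, w
16. q, w
Accessibility: uRu, uRv, vRu, vRv, vRw, wRv, wRw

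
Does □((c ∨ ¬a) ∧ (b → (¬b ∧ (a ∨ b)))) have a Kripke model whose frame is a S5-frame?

1. □((c ∨ ¬a) ∧ (b → (¬b ∧ (a ∨ b)))), 0
2. (c ∨ ¬a) ∧ (b → (¬b ∧ (a ∨ b))), 0
3. c ∨ ¬a, 0
4. b → (¬b ∧ (a ∨ b)), 0
5. ¬a, 0
6. ¬b, 0
Accessibility: 0R0

Satisfiable (open branch found)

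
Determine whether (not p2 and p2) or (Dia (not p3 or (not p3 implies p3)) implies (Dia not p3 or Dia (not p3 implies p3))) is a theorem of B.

Valid in B

Tableau for the negation not ((not p2 and p2) or (Dia (not p3 or (not p3 implies p3)) implies (Dia not p3 or Dia (not p3 implies p3)))):
1. not ((not p2 and p2) or (Dia (not p3 or (not p3 implies p3)) implies (Dia not p3 or Dia (not p3 implies p3)))), 0
2. not (not p2 and p2), 0
3. not (Dia (not p3 or (not p3 implies p3)) implies (Dia not p3 or Dia (not p3 implies p3))), 0
4. Dia (not p3 or (not p3 implies p3)), 0
5. not (Dia not p3 or Dia (not p3 implies p3)), 0
6. not Dia not p3, 0
7. not Dia (not p3 implies p3), 0
8. p3, 0
9. not (not p3 implies p3), 0
10. not p3, 0
Accessibility: 0R0
Branch closes: p3 and not p3 both at 0.
All branches of the negation close; one closing branch shown above.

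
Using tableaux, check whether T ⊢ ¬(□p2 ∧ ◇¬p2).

Tableau for the negation □p2 ∧ ◇¬p2:
1. □p2 ∧ ◇¬p2, u
2. □p2, u   [∧-rule on 1]
3. ◇¬p2, u   [∧-rule on 1]
4. p2, u   [□-rule on 2 via uRu]
5. ¬p2, v   [◇-rule on 3: fresh world v, uRv]
6. p2, v   [□-rule on 2 via uRv]
Accessibility: uRu, uRv, vRv
Branch closes: p2 and ¬p2 both at v.
Every branch of the negation's tableau closes; the branch above is one of them.

Valid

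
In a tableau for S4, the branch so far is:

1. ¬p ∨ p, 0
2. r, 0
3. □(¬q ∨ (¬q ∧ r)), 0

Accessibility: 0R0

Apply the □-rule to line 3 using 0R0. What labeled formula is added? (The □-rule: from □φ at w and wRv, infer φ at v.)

¬q ∨ (¬q ∧ r), 0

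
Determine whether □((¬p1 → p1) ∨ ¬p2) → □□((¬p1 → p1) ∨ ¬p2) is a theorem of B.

Not valid

Tableau for the negation ¬(□((¬p1 → p1) ∨ ¬p2) → □□((¬p1 → p1) ∨ ¬p2)):
1. ¬(□((¬p1 → p1) ∨ ¬p2) → □□((¬p1 → p1) ∨ ¬p2)), 0
2. □((¬p1 → p1) ∨ ¬p2), 0
3. ¬□□((¬p1 → p1) ∨ ¬p2), 0
4. (¬p1 → p1) ∨ ¬p2, 0
5. ¬p2, 0
6. ¬□((¬p1 → p1) ∨ ¬p2), 1
7. (¬p1 → p1) ∨ ¬p2, 1
8. ¬p2, 1
9. ¬((¬p1 → p1) ∨ ¬p2), 2
10. ¬(¬p1 → p1), 2
11. p2, 2
12. ¬p1, 2
Accessibility: 0R0, 0R1, 1R0, 1R1, 1R2, 2R1, 2R2
The negation has an open branch (countermodel exists).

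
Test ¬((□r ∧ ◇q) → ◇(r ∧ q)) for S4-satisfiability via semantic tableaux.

No, unsatisfiable

1. ¬((□r ∧ ◇q) → ◇(r ∧ q)), 0
2. □r ∧ ◇q, 0   [¬→-rule on 1]
3. ¬◇(r ∧ q), 0   [¬→-rule on 1]
4. □r, 0   [∧-rule on 2]
5. ◇q, 0   [∧-rule on 2]
6. ¬(r ∧ q), 0   [¬◇-rule on 3 via 0R0]
7. r, 0   [□-rule on 4 via 0R0]
8. ¬q, 0   [¬∧-rule on 6 (branches; this branch)]
9. q, 1   [◇-rule on 5: fresh world 1, 0R1]
10. ¬(r ∧ q), 1   [¬◇-rule on 3 via 0R1]
11. r, 1   [□-rule on 4 via 0R1]
12. ¬q, 1   [¬∧-rule on 10 (branches; this branch)]
Accessibility: 0R0, 0R1, 1R1
Branch closes: q and ¬q both at 1.
Every branch closes; the branch above is one of them.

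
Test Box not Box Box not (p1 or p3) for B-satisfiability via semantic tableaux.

1. Box not Box Box not (p1 or p3), u
2. not Box Box not (p1 or p3), u   [Box-rule on 1 via uRu]
3. not Box not (p1 or p3), v   [neg-Box-rule on 2: fresh world v, uRv]
4. not Box Box not (p1 or p3), v   [Box-rule on 1 via uRv]
5. p1 or p3, w   [neg-Box-rule on 3: fresh world w, vRw]
6. p3, w   [or-rule on 5 (branches; this branch)]
7. not Box not (p1 or p3), x   [neg-Box-rule on 4: fresh world x, vRx]
8. p1 or p3, y   [neg-Box-rule on 7: fresh world y, xRy]
9. p3, y   [or-rule on 8 (branches; this branch)]
Accessibility: uRu, uRv, vRu, vRv, vRw, vRx, wRv, wRw, xRv, xRx, xRy, yRx, yRy

Yes, satisfiable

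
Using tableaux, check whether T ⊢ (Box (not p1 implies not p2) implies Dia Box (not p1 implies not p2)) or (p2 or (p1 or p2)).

Tableau for the negation not ((Box (not p1 implies not p2) implies Dia Box (not p1 implies not p2)) or (p2 or (p1 or p2))):
1. not ((Box (not p1 implies not p2) implies Dia Box (not p1 implies not p2)) or (p2 or (p1 or p2))), u
2. not (Box (not p1 implies not p2) implies Dia Box (not p1 implies not p2)), u   [neg-or-rule on 1]
3. not (p2 or (p1 or p2)), u   [neg-or-rule on 1]
4. Box (not p1 implies not p2), u   [neg-implies-rule on 2]
5. not Dia Box (not p1 implies not p2), u   [neg-implies-rule on 2]
6. not p2, u   [neg-or-rule on 3]
7. not (p1 or p2), u   [neg-or-rule on 3]
8. not p1, u   [neg-or-rule on 7]
9. not p1 implies not p2, u   [Box-rule on 4 via uRu]
10. not Box (not p1 implies not p2), u   [neg-Dia-rule on 5 via uRu]
11. not (not p1 implies not p2), v   [neg-Box-rule on 10: fresh world v, uRv]
12. not p1, v   [neg-implies-rule on 11]
13. p2, v   [neg-implies-rule on 11]
14. not p1 implies not p2, v   [Box-rule on 4 via uRv]
15. not Box (not p1 implies not p2), v   [neg-Dia-rule on 5 via uRv]
16. not p2, v   [implies-rule on 14 (branches; this branch)]
Accessibility: uRu, uRv, vRv
Branch closes: p2 and not p2 both at v.
Every branch of the negation's tableau closes; the branch above is one of them.

Valid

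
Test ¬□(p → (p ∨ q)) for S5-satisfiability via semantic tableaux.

1. ¬□(p → (p ∨ q)), u
2. ¬(p → (p ∨ q)), v   [¬□-rule on 1: fresh world v, uRv]
3. p, v   [¬→-rule on 2]
4. ¬(p ∨ q), v   [¬→-rule on 2]
5. ¬p, v   [¬∨-rule on 4]
6. ¬q, v   [¬∨-rule on 4]
Accessibility: uRu, uRv, vRu, vRv
Branch closes: p and ¬p both at v.
Every branch closes; the branch above is one of them.

Unsatisfiable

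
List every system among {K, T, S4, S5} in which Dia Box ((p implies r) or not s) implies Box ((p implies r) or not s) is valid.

S5-tableau for the negation not (Dia Box ((p implies r) or not s) implies Box ((p implies r) or not s)):
1. not (Dia Box ((p implies r) or not s) implies Box ((p implies r) or not s)), w0
2. Dia Box ((p implies r) or not s), w0
3. not Box ((p implies r) or not s), w0
4. Box ((p implies r) or not s), w1
5. (p implies r) or not s, w0
6. (p implies r) or not s, w1
7. p implies r, w0
8. p implies r, w1
9. r, w0
10. r, w1
11. not ((p implies r) or not s), w2
12. not (p implies r), w2
13. s, w2
14. p, w2
15. not r, w2
16. (p implies r) or not s, w2
17. p implies r, w2
18. r, w2
Accessibility: w0Rw0, w0Rw1, w0Rw2, w1Rw0, w1Rw1, w1Rw2, w2Rw0, w2Rw1, w2Rw2
Branch closes: r and not r both at w2.
Every branch closes (one shown): valid in S5.
S4-tableau for the negation not (Dia Box ((p implies r) or not s) implies Box ((p implies r) or not s)):
1. not (Dia Box ((p implies r) or not s) implies Box ((p implies r) or not s)), w0
2. Dia Box ((p implies r) or not s), w0
3. not Box ((p implies r) or not s), w0
4. Box ((p implies r) or not s), w1
5. (p implies r) or not s, w1
6. not s, w1
7. not ((p implies r) or not s), w2
8. not (p implies r), w2
9. s, w2
10. p, w2
11. not r, w2
Accessibility: w0Rw0, w0Rw1, w0Rw2, w1Rw1, w2Rw2
Complete open branch: countermodel on an S4-frame, so not valid in S4, nor in K, T (the same frame is also a K-frame and a T-frame).

S5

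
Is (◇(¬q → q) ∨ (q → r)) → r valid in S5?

No, not valid

Tableau for the negation ¬((◇(¬q → q) ∨ (q → r)) → r):
1. ¬((◇(¬q → q) ∨ (q → r)) → r), w0
2. ◇(¬q → q) ∨ (q → r), w0   [¬→-rule on 1]
3. ¬r, w0   [¬→-rule on 1]
4. q → r, w0   [∨-rule on 2 (branches; this branch)]
5. ¬q, w0   [→-rule on 4 (branches; this branch)]
Accessibility: w0Rw0
The negation has an open branch (countermodel exists).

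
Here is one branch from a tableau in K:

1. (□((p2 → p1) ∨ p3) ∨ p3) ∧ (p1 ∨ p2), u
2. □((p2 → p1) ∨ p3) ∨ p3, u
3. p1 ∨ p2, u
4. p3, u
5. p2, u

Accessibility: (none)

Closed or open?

Open

No atom appears with both signs at the same world.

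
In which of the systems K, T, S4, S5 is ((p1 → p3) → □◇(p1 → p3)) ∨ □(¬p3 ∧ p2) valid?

S4-tableau for the negation ¬(((p1 → p3) → □◇(p1 → p3)) ∨ □(¬p3 ∧ p2)):
1. ¬(((p1 → p3) → □◇(p1 → p3)) ∨ □(¬p3 ∧ p2)), 0
2. ¬((p1 → p3) → □◇(p1 → p3)), 0   [¬∨-rule on 1]
3. ¬□(¬p3 ∧ p2), 0   [¬∨-rule on 1]
4. p1 → p3, 0   [¬→-rule on 2]
5. ¬□◇(p1 → p3), 0   [¬→-rule on 2]
6. p3, 0   [→-rule on 4 (branches; this branch)]
7. ¬(¬p3 ∧ p2), 1   [¬□-rule on 3: fresh world 1, 0R1]
8. ¬p2, 1   [¬∧-rule on 7 (branches; this branch)]
9. ¬◇(p1 → p3), 2   [¬□-rule on 5: fresh world 2, 0R2]
10. ¬(p1 → p3), 2   [¬◇-rule on 9 via 2R2]
11. p1, 2   [¬→-rule on 10]
12. ¬p3, 2   [¬→-rule on 10]
Accessibility: 0R0, 0R1, 0R2, 1R1, 2R2
Complete open branch: countermodel on an S4-frame, so not valid in S4, nor in K, T (the same frame is also a K-frame and a T-frame).
S5-tableau for the negation ¬(((p1 → p3) → □◇(p1 → p3)) ∨ □(¬p3 ∧ p2)):
1. ¬(((p1 → p3) → □◇(p1 → p3)) ∨ □(¬p3 ∧ p2)), 0
2. ¬((p1 → p3) → □◇(p1 → p3)), 0   [¬∨-rule on 1]
3. ¬□(¬p3 ∧ p2), 0   [¬∨-rule on 1]
4. p1 → p3, 0   [¬→-rule on 2]
5. ¬□◇(p1 → p3), 0   [¬→-rule on 2]
6. p3, 0   [→-rule on 4 (branches; this branch)]
7. ¬(¬p3 ∧ p2), 1   [¬□-rule on 3: fresh world 1, 0R1]
8. ¬p2, 1   [¬∧-rule on 7 (branches; this branch)]
9. ¬◇(p1 → p3), 2   [¬□-rule on 5: fresh world 2, 0R2]
10. ¬(p1 → p3), 0   [¬◇-rule on 9 via 2R0]
11. p1, 0   [¬→-rule on 10]
12. ¬p3, 0   [¬→-rule on 10]
Accessibility: 0R0, 0R1, 0R2, 1R0, 1R1, 1R2, 2R0, 2R1, 2R2
Branch closes: p3 and ¬p3 both at 0.
Every branch closes (one shown): valid in S5.

S5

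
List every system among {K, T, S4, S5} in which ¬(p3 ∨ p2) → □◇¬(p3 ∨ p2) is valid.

S5

S4-tableau for the negation ¬(¬(p3 ∨ p2) → □◇¬(p3 ∨ p2)):
1. ¬(¬(p3 ∨ p2) → □◇¬(p3 ∨ p2)), 0
2. ¬(p3 ∨ p2), 0   [¬→-rule on 1]
3. ¬□◇¬(p3 ∨ p2), 0   [¬→-rule on 1]
4. ¬p3, 0   [¬∨-rule on 2]
5. ¬p2, 0   [¬∨-rule on 2]
6. ¬◇¬(p3 ∨ p2), 1   [¬□-rule on 3: fresh world 1, 0R1]
7. p3 ∨ p2, 1   [¬◇-rule on 6 via 1R1]
8. p2, 1   [∨-rule on 7 (branches; this branch)]
Accessibility: 0R0, 0R1, 1R1
Complete open branch: countermodel on an S4-frame, so not valid in S4, nor in K, T (the same frame is also a K-frame and a T-frame).
S5-tableau for the negation ¬(¬(p3 ∨ p2) → □◇¬(p3 ∨ p2)):
1. ¬(¬(p3 ∨ p2) → □◇¬(p3 ∨ p2)), 0
2. ¬(p3 ∨ p2), 0   [¬→-rule on 1]
3. ¬□◇¬(p3 ∨ p2), 0   [¬→-rule on 1]
4. ¬p3, 0   [¬∨-rule on 2]
5. ¬p2, 0   [¬∨-rule on 2]
6. ¬◇¬(p3 ∨ p2), 1   [¬□-rule on 3: fresh world 1, 0R1]
7. p3 ∨ p2, 0   [¬◇-rule on 6 via 1R0]
8. p3 ∨ p2, 1   [¬◇-rule on 6 via 1R1]
9. p2, 0   [∨-rule on 7 (branches; this branch)]
Accessibility: 0R0, 0R1, 1R0, 1R1
Branch closes: p2 and ¬p2 both at 0.
Every branch closes (one shown): valid in S5.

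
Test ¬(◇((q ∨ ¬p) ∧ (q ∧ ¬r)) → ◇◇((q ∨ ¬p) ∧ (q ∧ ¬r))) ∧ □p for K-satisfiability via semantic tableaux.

Yes, satisfiable

1. ¬(◇((q ∨ ¬p) ∧ (q ∧ ¬r)) → ◇◇((q ∨ ¬p) ∧ (q ∧ ¬r))) ∧ □p, u
2. ¬(◇((q ∨ ¬p) ∧ (q ∧ ¬r)) → ◇◇((q ∨ ¬p) ∧ (q ∧ ¬r))), u
3. □p, u
4. ◇((q ∨ ¬p) ∧ (q ∧ ¬r)), u
5. ¬◇◇((q ∨ ¬p) ∧ (q ∧ ¬r)), u
6. (q ∨ ¬p) ∧ (q ∧ ¬r), v
7. q ∨ ¬p, v
8. q ∧ ¬r, v
9. q, v
10. ¬r, v
11. p, v
12. ¬◇((q ∨ ¬p) ∧ (q ∧ ¬r)), v
Accessibility: uRv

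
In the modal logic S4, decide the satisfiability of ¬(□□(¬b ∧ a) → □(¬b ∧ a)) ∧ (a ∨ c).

Unsatisfiable (every branch closes)

1. ¬(□□(¬b ∧ a) → □(¬b ∧ a)) ∧ (a ∨ c), u
2. ¬(□□(¬b ∧ a) → □(¬b ∧ a)), u
3. a ∨ c, u
4. □□(¬b ∧ a), u
5. ¬□(¬b ∧ a), u
6. □(¬b ∧ a), u
7. ¬b ∧ a, u
8. ¬b, u
9. a, u
10. c, u
11. ¬(¬b ∧ a), v
12. □(¬b ∧ a), v
13. ¬b ∧ a, v
14. ¬b, v
15. a, v
16. ¬a, v
Accessibility: uRu, uRv, vRv
Branch closes: a and ¬a both at v.
Every branch closes; the branch above is one of them.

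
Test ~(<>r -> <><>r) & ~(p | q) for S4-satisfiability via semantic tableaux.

1. ~(<>r -> <><>r) & ~(p | q), 0
2. ~(<>r -> <><>r), 0
3. ~(p | q), 0
4. <>r, 0
5. ~<><>r, 0
6. ~p, 0
7. ~q, 0
8. ~<>r, 0
9. ~r, 0
10. r, 1
11. ~<>r, 1
12. ~r, 1
Accessibility: 0R0, 0R1, 1R1
Branch closes: r and ~r both at 1.
All branches of the tableau close; one closing branch shown above.

Unsatisfiable (every branch closes)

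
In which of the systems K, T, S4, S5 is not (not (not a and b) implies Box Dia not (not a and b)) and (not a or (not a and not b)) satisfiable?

S5-tableau for the formula:
1. not (not (not a and b) implies Box Dia not (not a and b)) and (not a or (not a and not b)), 0
2. not (not (not a and b) implies Box Dia not (not a and b)), 0
3. not a or (not a and not b), 0
4. not (not a and b), 0
5. not Box Dia not (not a and b), 0
6. not a and not b, 0
7. not a, 0
8. not b, 0
9. not Dia not (not a and b), 1
10. not a and b, 0
11. b, 0
Accessibility: 0R0, 0R1, 1R0, 1R1
Branch closes: b and not b both at 0.
Every branch closes (one shown): unsatisfiable in S5.
S4-tableau for the formula:
1. not (not (not a and b) implies Box Dia not (not a and b)) and (not a or (not a and not b)), 0
2. not (not (not a and b) implies Box Dia not (not a and b)), 0
3. not a or (not a and not b), 0
4. not (not a and b), 0
5. not Box Dia not (not a and b), 0
6. not a and not b, 0
7. not a, 0
8. not b, 0
9. not Dia not (not a and b), 1
10. not a and b, 1
11. not a, 1
12. b, 1
Accessibility: 0R0, 0R1, 1R1
Complete open branch: satisfiable in S4, hence also in K, T (this S4-model is also a K-model and a T-model).

K, T, S4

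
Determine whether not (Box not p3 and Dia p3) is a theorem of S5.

Valid in S5

Tableau for the negation Box not p3 and Dia p3:
1. Box not p3 and Dia p3, 0
2. Box not p3, 0
3. Dia p3, 0
4. not p3, 0
5. p3, 1
6. not p3, 1
Accessibility: 0R0, 0R1, 1R0, 1R1
Branch closes: p3 and not p3 both at 1.
Every branch of the negation's tableau closes; the branch above is one of them.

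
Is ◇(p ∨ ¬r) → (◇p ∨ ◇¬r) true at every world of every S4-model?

Tableau for the negation ¬(◇(p ∨ ¬r) → (◇p ∨ ◇¬r)):
1. ¬(◇(p ∨ ¬r) → (◇p ∨ ◇¬r)), u
2. ◇(p ∨ ¬r), u
3. ¬(◇p ∨ ◇¬r), u
4. ¬◇p, u
5. ¬◇¬r, u
6. ¬p, u
7. r, u
8. p ∨ ¬r, v
9. ¬p, v
10. r, v
11. ¬r, v
Accessibility: uRu, uRv, vRv
Branch closes: r and ¬r both at v.
All branches of the negation close; one closing branch shown above.

Yes, valid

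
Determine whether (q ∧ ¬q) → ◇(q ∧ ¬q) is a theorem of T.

Yes, valid

Tableau for the negation ¬((q ∧ ¬q) → ◇(q ∧ ¬q)):
1. ¬((q ∧ ¬q) → ◇(q ∧ ¬q)), w0
2. q ∧ ¬q, w0
3. ¬◇(q ∧ ¬q), w0
4. q, w0
5. ¬q, w0
Accessibility: w0Rw0
Branch closes: q and ¬q both at w0.
All branches of the negation close; one closing branch shown above.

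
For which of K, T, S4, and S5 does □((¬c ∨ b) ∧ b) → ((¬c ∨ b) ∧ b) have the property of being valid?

T-tableau for the negation ¬(□((¬c ∨ b) ∧ b) → ((¬c ∨ b) ∧ b)):
1. ¬(□((¬c ∨ b) ∧ b) → ((¬c ∨ b) ∧ b)), w0
2. □((¬c ∨ b) ∧ b), w0   [¬→-rule on 1]
3. ¬((¬c ∨ b) ∧ b), w0   [¬→-rule on 1]
4. (¬c ∨ b) ∧ b, w0   [□-rule on 2 via w0Rw0]
5. ¬c ∨ b, w0   [∧-rule on 4]
6. b, w0   [∧-rule on 4]
7. ¬(¬c ∨ b), w0   [¬∧-rule on 3 (branches; this branch)]
8. c, w0   [¬∨-rule on 7]
9. ¬b, w0   [¬∨-rule on 7]
Accessibility: w0Rw0
Branch closes: b and ¬b both at w0.
Every branch closes (one shown): valid in T, hence also in S4, S5 (every theorem of T is a theorem of S4 and S5).
K-tableau for the negation ¬(□((¬c ∨ b) ∧ b) → ((¬c ∨ b) ∧ b)):
1. ¬(□((¬c ∨ b) ∧ b) → ((¬c ∨ b) ∧ b)), w0
2. □((¬c ∨ b) ∧ b), w0   [¬→-rule on 1]
3. ¬((¬c ∨ b) ∧ b), w0   [¬→-rule on 1]
4. ¬b, w0   [¬∧-rule on 3 (branches; this branch)]
Complete open branch: countermodel on a K-frame, so not valid in K.

T, S4, S5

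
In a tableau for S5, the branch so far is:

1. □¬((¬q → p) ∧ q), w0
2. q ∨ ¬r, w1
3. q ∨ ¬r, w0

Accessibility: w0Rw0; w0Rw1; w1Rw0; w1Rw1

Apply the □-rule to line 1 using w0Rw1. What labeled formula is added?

¬((¬q → p) ∧ q), w1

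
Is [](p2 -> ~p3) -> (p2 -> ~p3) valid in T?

Yes, valid

Tableau for the negation ~([](p2 -> ~p3) -> (p2 -> ~p3)):
1. ~([](p2 -> ~p3) -> (p2 -> ~p3)), w0
2. [](p2 -> ~p3), w0
3. ~(p2 -> ~p3), w0
4. p2, w0
5. p3, w0
6. p2 -> ~p3, w0
7. ~p3, w0
Accessibility: w0Rw0
Branch closes: p3 and ~p3 both at w0.
Every branch of the negation's tableau closes; the branch above is one of them.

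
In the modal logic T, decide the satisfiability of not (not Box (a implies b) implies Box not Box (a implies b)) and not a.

1. not (not Box (a implies b) implies Box not Box (a implies b)) and not a, u
2. not (not Box (a implies b) implies Box not Box (a implies b)), u
3. not a, u
4. not Box (a implies b), u
5. not Box not Box (a implies b), u
6. not (a implies b), v
7. a, v
8. not b, v
9. Box (a implies b), w
10. a implies b, w
11. b, w
Accessibility: uRu, uRv, uRw, vRv, wRw

Satisfiable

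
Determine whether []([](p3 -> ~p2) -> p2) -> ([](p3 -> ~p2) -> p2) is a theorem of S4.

Tableau for the negation ~([]([](p3 -> ~p2) -> p2) -> ([](p3 -> ~p2) -> p2)):
1. ~([]([](p3 -> ~p2) -> p2) -> ([](p3 -> ~p2) -> p2)), 0
2. []([](p3 -> ~p2) -> p2), 0
3. ~([](p3 -> ~p2) -> p2), 0
4. [](p3 -> ~p2), 0
5. ~p2, 0
6. [](p3 -> ~p2) -> p2, 0
7. p3 -> ~p2, 0
8. ~[](p3 -> ~p2), 0
9. ~(p3 -> ~p2), 1
10. p3, 1
11. p2, 1
12. [](p3 -> ~p2) -> p2, 1
13. p3 -> ~p2, 1
14. ~p2, 1
Accessibility: 0R0, 0R1, 1R1
Branch closes: p2 and ~p2 both at 1.
All branches of the negation close; one closing branch shown above.

Valid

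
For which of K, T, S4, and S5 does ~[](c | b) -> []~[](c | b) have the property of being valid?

S5

S5-tableau for the negation ~(~[](c | b) -> []~[](c | b)):
1. ~(~[](c | b) -> []~[](c | b)), w0
2. ~[](c | b), w0
3. ~[]~[](c | b), w0
4. ~(c | b), w1
5. ~c, w1
6. ~b, w1
7. [](c | b), w2
8. c | b, w0
9. c | b, w1
10. c | b, w2
11. b, w0
12. b, w1
Accessibility: w0Rw0, w0Rw1, w0Rw2, w1Rw0, w1Rw1, w1Rw2, w2Rw0, w2Rw1, w2Rw2
Branch closes: b and ~b both at w1.
Every branch closes (one shown): valid in S5.
S4-tableau for the negation ~(~[](c | b) -> []~[](c | b)):
1. ~(~[](c | b) -> []~[](c | b)), w0
2. ~[](c | b), w0
3. ~[]~[](c | b), w0
4. ~(c | b), w1
5. ~c, w1
6. ~b, w1
7. [](c | b), w2
8. c | b, w2
9. b, w2
Accessibility: w0Rw0, w0Rw1, w0Rw2, w1Rw1, w2Rw2
Complete open branch: countermodel on an S4-frame, so not valid in S4, nor in K, T (the same frame is also a K-frame and a T-frame).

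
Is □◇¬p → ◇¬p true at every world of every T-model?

Tableau for the negation ¬(□◇¬p → ◇¬p):
1. ¬(□◇¬p → ◇¬p), w0
2. □◇¬p, w0
3. ¬◇¬p, w0
4. ◇¬p, w0
5. p, w0
6. ¬p, w1
7. ◇¬p, w1
8. p, w1
Accessibility: w0Rw0, w0Rw1, w1Rw1
Branch closes: p and ¬p both at w1.
All branches of the negation close; one closing branch shown above.

Valid in T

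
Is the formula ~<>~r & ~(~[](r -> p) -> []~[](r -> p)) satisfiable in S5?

1. ~<>~r & ~(~[](r -> p) -> []~[](r -> p)), w0
2. ~<>~r, w0   [&-rule on 1]
3. ~(~[](r -> p) -> []~[](r -> p)), w0   [&-rule on 1]
4. ~[](r -> p), w0   [~->-rule on 3]
5. ~[]~[](r -> p), w0   [~->-rule on 3]
6. r, w0   [~<>-rule on 2 via w0Rw0]
7. ~(r -> p), w1   [~[]-rule on 4: fresh world w1, w0Rw1]
8. r, w1   [~->-rule on 7]
9. ~p, w1   [~->-rule on 7]
10. [](r -> p), w2   [~[]-rule on 5: fresh world w2, w0Rw2]
11. r, w2   [~<>-rule on 2 via w0Rw2]
12. r -> p, w0   [[]-rule on 10 via w2Rw0]
13. r -> p, w1   [[]-rule on 10 via w2Rw1]
14. r -> p, w2   [[]-rule on 10 via w2Rw2]
15. p, w0   [->-rule on 12 (branches; this branch)]
16. p, w1   [->-rule on 13 (branches; this branch)]
Accessibility: w0Rw0, w0Rw1, w0Rw2, w1Rw0, w1Rw1, w1Rw2, w2Rw0, w2Rw1, w2Rw2
Branch closes: p and ~p both at w1.
Every branch closes; the branch above is one of them.

Unsatisfiable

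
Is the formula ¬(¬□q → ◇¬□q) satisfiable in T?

1. ¬(¬□q → ◇¬□q), u
2. ¬□q, u   [¬→-rule on 1]
3. ¬◇¬□q, u   [¬→-rule on 1]
4. □q, u   [¬◇-rule on 3 via uRu]
5. q, u   [□-rule on 4 via uRu]
6. ¬q, v   [¬□-rule on 2: fresh world v, uRv]
7. □q, v   [¬◇-rule on 3 via uRv]
8. q, v   [□-rule on 4 via uRv]
Accessibility: uRu, uRv, vRv
Branch closes: q and ¬q both at v.
Every branch closes; the branch above is one of them.

No, unsatisfiable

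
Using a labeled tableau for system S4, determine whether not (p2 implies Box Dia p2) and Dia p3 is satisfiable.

Satisfiable (open branch found)

1. not (p2 implies Box Dia p2) and Dia p3, w0
2. not (p2 implies Box Dia p2), w0
3. Dia p3, w0
4. p2, w0
5. not Box Dia p2, w0
6. p3, w1
7. not Dia p2, w2
8. not p2, w2
Accessibility: w0Rw0, w0Rw1, w0Rw2, w1Rw1, w2Rw2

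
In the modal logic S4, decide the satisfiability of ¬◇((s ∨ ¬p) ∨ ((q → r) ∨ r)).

Yes, satisfiable

1. ¬◇((s ∨ ¬p) ∨ ((q → r) ∨ r)), w0
2. ¬((s ∨ ¬p) ∨ ((q → r) ∨ r)), w0   [¬◇-rule on 1 via w0Rw0]
3. ¬(s ∨ ¬p), w0   [¬∨-rule on 2]
4. ¬((q → r) ∨ r), w0   [¬∨-rule on 2]
5. ¬s, w0   [¬∨-rule on 3]
6. p, w0   [¬∨-rule on 3]
7. ¬(q → r), w0   [¬∨-rule on 4]
8. ¬r, w0   [¬∨-rule on 4]
9. q, w0   [¬→-rule on 7]
Accessibility: w0Rw0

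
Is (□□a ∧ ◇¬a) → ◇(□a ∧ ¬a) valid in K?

Tableau for the negation ¬((□□a ∧ ◇¬a) → ◇(□a ∧ ¬a)):
1. ¬((□□a ∧ ◇¬a) → ◇(□a ∧ ¬a)), 0
2. □□a ∧ ◇¬a, 0   [¬→-rule on 1]
3. ¬◇(□a ∧ ¬a), 0   [¬→-rule on 1]
4. □□a, 0   [∧-rule on 2]
5. ◇¬a, 0   [∧-rule on 2]
6. ¬a, 1   [◇-rule on 5: fresh world 1, 0R1]
7. ¬(□a ∧ ¬a), 1   [¬◇-rule on 3 via 0R1]
8. □a, 1   [□-rule on 4 via 0R1]
9. ¬□a, 1   [¬∧-rule on 7 (branches; this branch)]
10. ¬a, 2   [¬□-rule on 9: fresh world 2, 1R2]
11. a, 2   [□-rule on 8 via 1R2]
Accessibility: 0R1, 1R2
Branch closes: a and ¬a both at 2.
Every branch of the negation's tableau closes; the branch above is one of them.

Valid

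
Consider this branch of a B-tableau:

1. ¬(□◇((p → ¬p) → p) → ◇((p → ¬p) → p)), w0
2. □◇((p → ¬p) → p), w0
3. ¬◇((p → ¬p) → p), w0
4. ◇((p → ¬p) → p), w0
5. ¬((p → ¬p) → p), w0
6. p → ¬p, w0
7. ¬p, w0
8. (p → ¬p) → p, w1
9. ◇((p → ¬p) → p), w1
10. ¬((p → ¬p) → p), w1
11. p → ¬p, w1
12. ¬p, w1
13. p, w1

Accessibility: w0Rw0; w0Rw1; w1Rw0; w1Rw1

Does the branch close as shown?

Closed

Both p and ¬p appear at w1.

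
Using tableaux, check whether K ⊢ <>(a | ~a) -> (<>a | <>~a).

Valid in K

Tableau for the negation ~(<>(a | ~a) -> (<>a | <>~a)):
1. ~(<>(a | ~a) -> (<>a | <>~a)), w0
2. <>(a | ~a), w0
3. ~(<>a | <>~a), w0
4. ~<>a, w0
5. ~<>~a, w0
6. a | ~a, w1
7. ~a, w1
8. a, w1
Accessibility: w0Rw1
Branch closes: a and ~a both at w1.
Every branch of the negation's tableau closes; the branch above is one of them.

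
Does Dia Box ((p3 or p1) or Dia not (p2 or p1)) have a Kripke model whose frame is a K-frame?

1. Dia Box ((p3 or p1) or Dia not (p2 or p1)), w0
2. Box ((p3 or p1) or Dia not (p2 or p1)), w1
Accessibility: w0Rw1

Yes, satisfiable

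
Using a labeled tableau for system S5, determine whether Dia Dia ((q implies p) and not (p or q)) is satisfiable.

Satisfiable

1. Dia Dia ((q implies p) and not (p or q)), u
2. Dia ((q implies p) and not (p or q)), v
3. (q implies p) and not (p or q), w
4. q implies p, w
5. not (p or q), w
6. not p, w
7. not q, w
Accessibility: uRu, uRv, uRw, vRu, vRv, vRw, wRu, wRv, wRw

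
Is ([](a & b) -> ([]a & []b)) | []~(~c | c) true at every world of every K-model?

Tableau for the negation ~(([](a & b) -> ([]a & []b)) | []~(~c | c)):
1. ~(([](a & b) -> ([]a & []b)) | []~(~c | c)), u
2. ~([](a & b) -> ([]a & []b)), u
3. ~[]~(~c | c), u
4. [](a & b), u
5. ~([]a & []b), u
6. ~[]b, u
7. ~c | c, v
8. a & b, v
9. a, v
10. b, v
11. c, v
12. ~b, w
13. a & b, w
14. a, w
15. b, w
Accessibility: uRv, uRw
Branch closes: b and ~b both at w.
Every branch of the negation's tableau closes; the branch above is one of them.

Yes, valid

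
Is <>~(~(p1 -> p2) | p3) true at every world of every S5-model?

Not valid

Tableau for the negation ~<>~(~(p1 -> p2) | p3):
1. ~<>~(~(p1 -> p2) | p3), 0
2. ~(p1 -> p2) | p3, 0
3. p3, 0
Accessibility: 0R0
The negation has an open branch (countermodel exists).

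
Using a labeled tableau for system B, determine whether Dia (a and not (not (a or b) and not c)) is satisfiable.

Yes, satisfiable

1. Dia (a and not (not (a or b) and not c)), 0
2. a and not (not (a or b) and not c), 1
3. a, 1
4. not (not (a or b) and not c), 1
5. c, 1
Accessibility: 0R0, 0R1, 1R0, 1R1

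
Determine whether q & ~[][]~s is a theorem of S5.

Invalid (countermodel exists)

Tableau for the negation ~(q & ~[][]~s):
1. ~(q & ~[][]~s), w0
2. [][]~s, w0
3. []~s, w0
4. ~s, w0
Accessibility: w0Rw0
The negation has an open branch (countermodel exists).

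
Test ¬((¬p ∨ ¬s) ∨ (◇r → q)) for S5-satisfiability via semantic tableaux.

Satisfiable (open branch found)

1. ¬((¬p ∨ ¬s) ∨ (◇r → q)), w0
2. ¬(¬p ∨ ¬s), w0   [¬∨-rule on 1]
3. ¬(◇r → q), w0   [¬∨-rule on 1]
4. p, w0   [¬∨-rule on 2]
5. s, w0   [¬∨-rule on 2]
6. ◇r, w0   [¬→-rule on 3]
7. ¬q, w0   [¬→-rule on 3]
8. r, w1   [◇-rule on 6: fresh world w1, w0Rw1]
Accessibility: w0Rw0, w0Rw1, w1Rw0, w1Rw1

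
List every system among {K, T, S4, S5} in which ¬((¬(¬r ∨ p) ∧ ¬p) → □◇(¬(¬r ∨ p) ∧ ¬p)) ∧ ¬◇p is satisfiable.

K, T, S4

S4-tableau for the formula:
1. ¬((¬(¬r ∨ p) ∧ ¬p) → □◇(¬(¬r ∨ p) ∧ ¬p)) ∧ ¬◇p, u
2. ¬((¬(¬r ∨ p) ∧ ¬p) → □◇(¬(¬r ∨ p) ∧ ¬p)), u
3. ¬◇p, u
4. ¬(¬r ∨ p) ∧ ¬p, u
5. ¬□◇(¬(¬r ∨ p) ∧ ¬p), u
6. ¬(¬r ∨ p), u
7. ¬p, u
8. r, u
9. ¬◇(¬(¬r ∨ p) ∧ ¬p), v
10. ¬p, v
11. ¬(¬(¬r ∨ p) ∧ ¬p), v
12. ¬r ∨ p, v
13. ¬r, v
Accessibility: uRu, uRv, vRv
Complete open branch: satisfiable in S4, hence also in K, T (this S4-model is also a K-model and a T-model).
S5-tableau for the formula:
1. ¬((¬(¬r ∨ p) ∧ ¬p) → □◇(¬(¬r ∨ p) ∧ ¬p)) ∧ ¬◇p, u
2. ¬((¬(¬r ∨ p) ∧ ¬p) → □◇(¬(¬r ∨ p) ∧ ¬p)), u
3. ¬◇p, u
4. ¬(¬r ∨ p) ∧ ¬p, u
5. ¬□◇(¬(¬r ∨ p) ∧ ¬p), u
6. ¬(¬r ∨ p), u
7. ¬p, u
8. r, u
9. ¬◇(¬(¬r ∨ p) ∧ ¬p), v
10. ¬p, v
11. ¬(¬(¬r ∨ p) ∧ ¬p), u
12. ¬(¬(¬r ∨ p) ∧ ¬p), v
13. ¬r ∨ p, u
14. ¬r ∨ p, v
15. p, u
Accessibility: uRu, uRv, vRu, vRv
Branch closes: p and ¬p both at u.
Every branch closes (one shown): unsatisfiable in S5.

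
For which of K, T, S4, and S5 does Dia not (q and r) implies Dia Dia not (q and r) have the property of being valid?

T, S4, S5

T-tableau for the negation not (Dia not (q and r) implies Dia Dia not (q and r)):
1. not (Dia not (q and r) implies Dia Dia not (q and r)), 0
2. Dia not (q and r), 0   [neg-implies-rule on 1]
3. not Dia Dia not (q and r), 0   [neg-implies-rule on 1]
4. not Dia not (q and r), 0   [neg-Dia-rule on 3 via 0R0]
5. q and r, 0   [neg-Dia-rule on 4 via 0R0]
6. q, 0   [and-rule on 5]
7. r, 0   [and-rule on 5]
8. not (q and r), 1   [Dia-rule on 2: fresh world 1, 0R1]
9. not Dia not (q and r), 1   [neg-Dia-rule on 3 via 0R1]
10. q and r, 1   [neg-Dia-rule on 4 via 0R1]
11. q, 1   [and-rule on 10]
12. r, 1   [and-rule on 10]
13. not r, 1   [neg-and-rule on 8 (branches; this branch)]
Accessibility: 0R0, 0R1, 1R1
Branch closes: r and not r both at 1.
Every branch closes (one shown): valid in T, hence also in S4, S5 (every theorem of T is a theorem of S4 and S5).
K-tableau for the negation not (Dia not (q and r) implies Dia Dia not (q and r)):
1. not (Dia not (q and r) implies Dia Dia not (q and r)), 0
2. Dia not (q and r), 0   [neg-implies-rule on 1]
3. not Dia Dia not (q and r), 0   [neg-implies-rule on 1]
4. not (q and r), 1   [Dia-rule on 2: fresh world 1, 0R1]
5. not Dia not (q and r), 1   [neg-Dia-rule on 3 via 0R1]
6. not r, 1   [neg-and-rule on 4 (branches; this branch)]
Accessibility: 0R1
Complete open branch: countermodel on a K-frame, so not valid in K.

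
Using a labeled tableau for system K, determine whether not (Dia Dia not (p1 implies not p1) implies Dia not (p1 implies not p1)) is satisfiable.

1. not (Dia Dia not (p1 implies not p1) implies Dia not (p1 implies not p1)), u
2. Dia Dia not (p1 implies not p1), u
3. not Dia not (p1 implies not p1), u
4. Dia not (p1 implies not p1), v
5. p1 implies not p1, v
6. not p1, v
7. not (p1 implies not p1), w
8. p1, w
Accessibility: uRv, vRw

Satisfiable (open branch found)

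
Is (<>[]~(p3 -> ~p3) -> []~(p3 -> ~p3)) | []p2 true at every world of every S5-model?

Tableau for the negation ~((<>[]~(p3 -> ~p3) -> []~(p3 -> ~p3)) | []p2):
1. ~((<>[]~(p3 -> ~p3) -> []~(p3 -> ~p3)) | []p2), u
2. ~(<>[]~(p3 -> ~p3) -> []~(p3 -> ~p3)), u   [~|-rule on 1]
3. ~[]p2, u   [~|-rule on 1]
4. <>[]~(p3 -> ~p3), u   [~->-rule on 2]
5. ~[]~(p3 -> ~p3), u   [~->-rule on 2]
6. ~p2, v   [~[]-rule on 3: fresh world v, uRv]
7. []~(p3 -> ~p3), w   [<>-rule on 4: fresh world w, uRw]
8. ~(p3 -> ~p3), u   [[]-rule on 7 via wRu]
9. p3, u   [~->-rule on 8]
10. ~(p3 -> ~p3), v   [[]-rule on 7 via wRv]
11. p3, v   [~->-rule on 10]
12. ~(p3 -> ~p3), w   [[]-rule on 7 via wRw]
13. p3, w   [~->-rule on 12]
14. p3 -> ~p3, x   [~[]-rule on 5: fresh world x, uRx]
15. ~(p3 -> ~p3), x   [[]-rule on 7 via wRx]
16. p3, x   [~->-rule on 15]
17. ~p3, x   [->-rule on 14 (branches; this branch)]
Accessibility: uRu, uRv, uRw, uRx, vRu, vRv, vRw, vRx, wRu, wRv, wRw, wRx, xRu, xRv, xRw, xRx
Branch closes: p3 and ~p3 both at x.
All branches of the negation close; one closing branch shown above.

Valid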